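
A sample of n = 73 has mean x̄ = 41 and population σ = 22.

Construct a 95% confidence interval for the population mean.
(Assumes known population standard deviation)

Confidence level: 95%, α = 0.05
z_0.025 = 1.960
SE = σ/√n = 22/√73 = 2.5749
Margin of error = 1.960 × 2.5749 = 5.0468
CI: x̄ ± margin = 41 ± 5.0468
CI: (35.9532, 46.0468)

Answer: (35.9532, 46.0468)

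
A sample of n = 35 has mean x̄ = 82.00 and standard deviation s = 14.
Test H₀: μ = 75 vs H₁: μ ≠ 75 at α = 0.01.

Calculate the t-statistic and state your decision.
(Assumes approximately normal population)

Answer: t = 2.9581, reject H₀

Derivation:
df = n - 1 = 34
SE = s/√n = 14/√35 = 2.3664
t = (x̄ - μ₀)/SE = (82.00 - 75)/2.3664 = 2.9581
Critical value: t_{0.005,34} = ±2.728
p-value ≈ 0.0056
Decision: reject H₀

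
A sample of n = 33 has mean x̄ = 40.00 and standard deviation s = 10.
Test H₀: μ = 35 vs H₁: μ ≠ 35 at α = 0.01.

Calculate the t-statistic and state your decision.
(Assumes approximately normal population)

df = n - 1 = 32
SE = s/√n = 10/√33 = 1.7408
t = (x̄ - μ₀)/SE = (40.00 - 35)/1.7408 = 2.8722
Critical value: t_{0.005,32} = ±2.738
p-value ≈ 0.0072
Decision: reject H₀

Answer: t = 2.8722, reject H₀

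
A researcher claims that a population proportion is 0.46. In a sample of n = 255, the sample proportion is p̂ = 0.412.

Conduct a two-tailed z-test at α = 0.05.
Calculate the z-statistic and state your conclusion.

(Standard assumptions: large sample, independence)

H₀: p = 0.46, H₁: p ≠ 0.46
Standard error: SE = √(p₀(1-p₀)/n) = √(0.46×0.54/255) = 0.031211
z-statistic: z = (p̂ - p₀)/SE = (0.412 - 0.46)/0.031211 = -1.5379
Critical value: z_0.025 = ±1.960
p-value = 0.1241
Decision: fail to reject H₀ at α = 0.05

Answer: z = -1.5379, fail to reject H₀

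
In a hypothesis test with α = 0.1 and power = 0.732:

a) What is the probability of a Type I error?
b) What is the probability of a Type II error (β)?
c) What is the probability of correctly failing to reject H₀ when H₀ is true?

Answer: a) 0.1, b) 0.268, c) 0.9

Derivation:
a) Type I error probability = α = 0.1
b) Power = P(reject H₀ | H₁ true) = 1 - β = 0.732, so Type II error probability = β = 1 - Power = 0.268
c) P(fail to reject H₀ | H₀ true) = 1 - α = 0.9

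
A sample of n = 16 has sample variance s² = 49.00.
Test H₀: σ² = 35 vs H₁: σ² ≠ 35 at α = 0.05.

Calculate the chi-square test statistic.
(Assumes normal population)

df = n - 1 = 15
χ² = (n-1)s²/σ₀² = 15×49.00/35 = 21.0000
Critical values: χ²_{0.975,15} = 6.262, χ²_{0.025,15} = 27.488
Rejection region: χ² < 6.262 or χ² > 27.488
Decision: fail to reject H₀

Answer: χ² = 21.0000, fail to reject H₀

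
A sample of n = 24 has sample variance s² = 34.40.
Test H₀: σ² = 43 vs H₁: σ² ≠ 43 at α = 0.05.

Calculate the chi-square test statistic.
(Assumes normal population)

Answer: χ² = 18.4000, fail to reject H₀

Derivation:
df = n - 1 = 23
χ² = (n-1)s²/σ₀² = 23×34.40/43 = 18.4000
Critical values: χ²_{0.975,23} = 11.689, χ²_{0.025,23} = 38.076
Rejection region: χ² < 11.689 or χ² > 38.076
Decision: fail to reject H₀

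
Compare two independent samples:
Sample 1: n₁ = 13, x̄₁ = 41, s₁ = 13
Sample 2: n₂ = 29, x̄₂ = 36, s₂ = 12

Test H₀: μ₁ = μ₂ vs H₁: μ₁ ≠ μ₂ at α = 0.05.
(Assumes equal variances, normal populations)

Pooled variance: s²_p = [12×13² + 28×12²]/(40) = 151.5000
s_p = 12.3085
SE = s_p×√(1/n₁ + 1/n₂) = 12.3085×√(1/13 + 1/29) = 4.1083
t = (x̄₁ - x̄₂)/SE = (41 - 36)/4.1083 = 1.2170
df = 40, t-critical = ±2.021
Decision: fail to reject H₀

Answer: t = 1.2170, fail to reject H₀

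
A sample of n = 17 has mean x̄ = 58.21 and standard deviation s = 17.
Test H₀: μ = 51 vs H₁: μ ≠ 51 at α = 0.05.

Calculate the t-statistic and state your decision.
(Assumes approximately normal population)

df = n - 1 = 16
SE = s/√n = 17/√17 = 4.1231
t = (x̄ - μ₀)/SE = (58.21 - 51)/4.1231 = 1.7487
Critical value: t_{0.025,16} = ±2.120
p-value ≈ 0.0995
Decision: fail to reject H₀

Answer: t = 1.7487, fail to reject H₀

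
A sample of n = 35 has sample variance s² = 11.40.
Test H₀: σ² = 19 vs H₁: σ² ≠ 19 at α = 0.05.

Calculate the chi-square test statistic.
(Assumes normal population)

Answer: χ² = 20.4000, fail to reject H₀

Derivation:
df = n - 1 = 34
χ² = (n-1)s²/σ₀² = 34×11.40/19 = 20.4000
Critical values: χ²_{0.975,34} = 19.806, χ²_{0.025,34} = 51.966
Rejection region: χ² < 19.806 or χ² > 51.966
Decision: fail to reject H₀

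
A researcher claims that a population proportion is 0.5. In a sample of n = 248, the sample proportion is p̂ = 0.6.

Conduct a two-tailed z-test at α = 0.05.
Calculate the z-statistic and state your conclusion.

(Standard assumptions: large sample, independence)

H₀: p = 0.5, H₁: p ≠ 0.5
Standard error: SE = √(p₀(1-p₀)/n) = √(0.5×0.5/248) = 0.031750
z-statistic: z = (p̂ - p₀)/SE = (0.6 - 0.5)/0.031750 = 3.1496
Critical value: z_0.025 = ±1.960
p-value = 0.0016
Decision: reject H₀ at α = 0.05

Answer: z = 3.1496, reject H₀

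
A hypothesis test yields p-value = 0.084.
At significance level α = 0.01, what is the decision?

Compare p-value to α:
0.084 ≥ 0.01
Decision: fail to reject H₀

Answer: fail to reject H₀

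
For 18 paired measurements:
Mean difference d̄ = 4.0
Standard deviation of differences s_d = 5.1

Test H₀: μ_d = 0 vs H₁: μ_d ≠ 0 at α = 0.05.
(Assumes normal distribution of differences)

Answer: t = 3.3275, reject H₀

Derivation:
df = n - 1 = 17
SE = s_d/√n = 5.1/√18 = 1.2021
t = d̄/SE = 4.0/1.2021 = 3.3275
Critical value: t_{0.025,17} = ±2.110
p-value ≈ 0.0040
Decision: reject H₀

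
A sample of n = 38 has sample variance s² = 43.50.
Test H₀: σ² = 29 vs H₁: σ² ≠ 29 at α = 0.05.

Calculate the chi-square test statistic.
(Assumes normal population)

Answer: χ² = 55.5000, fail to reject H₀

Derivation:
df = n - 1 = 37
χ² = (n-1)s²/σ₀² = 37×43.50/29 = 55.5000
Critical values: χ²_{0.975,37} = 22.106, χ²_{0.025,37} = 55.668
Rejection region: χ² < 22.106 or χ² > 55.668
Decision: fail to reject H₀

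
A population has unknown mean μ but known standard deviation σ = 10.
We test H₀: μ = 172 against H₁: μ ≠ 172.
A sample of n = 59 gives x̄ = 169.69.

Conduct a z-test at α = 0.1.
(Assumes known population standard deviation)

Answer: z = -1.7743, reject H₀

Derivation:
Standard error: SE = σ/√n = 10/√59 = 1.3019
z-statistic: z = (x̄ - μ₀)/SE = (169.69 - 172)/1.3019 = -1.7743
Critical value: ±1.645
p-value = 0.0760
Decision: reject H₀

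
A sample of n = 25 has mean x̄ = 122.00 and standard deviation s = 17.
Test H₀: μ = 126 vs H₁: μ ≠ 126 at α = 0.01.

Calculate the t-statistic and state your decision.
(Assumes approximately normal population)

Answer: t = -1.1765, fail to reject H₀

Derivation:
df = n - 1 = 24
SE = s/√n = 17/√25 = 3.4000
t = (x̄ - μ₀)/SE = (122.00 - 126)/3.4000 = -1.1765
Critical value: t_{0.005,24} = ±2.797
p-value ≈ 0.2509
Decision: fail to reject H₀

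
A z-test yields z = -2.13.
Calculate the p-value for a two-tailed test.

Answer: p-value ≈ 0.0332

Derivation:
For z = -2.13:
p = 2×P(Z > |-2.13|) = 2×(1 - Φ(2.13)) = 0.0332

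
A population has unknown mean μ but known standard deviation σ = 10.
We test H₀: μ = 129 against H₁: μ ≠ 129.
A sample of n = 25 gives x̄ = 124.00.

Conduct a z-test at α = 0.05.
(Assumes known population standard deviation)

Answer: z = -2.5000, reject H₀

Derivation:
Standard error: SE = σ/√n = 10/√25 = 2.0000
z-statistic: z = (x̄ - μ₀)/SE = (124.00 - 129)/2.0000 = -2.5000
Critical value: ±1.960
p-value = 0.0124
Decision: reject H₀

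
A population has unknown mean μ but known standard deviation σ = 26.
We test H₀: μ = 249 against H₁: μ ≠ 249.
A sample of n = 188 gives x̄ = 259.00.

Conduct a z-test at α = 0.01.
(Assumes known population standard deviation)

Standard error: SE = σ/√n = 26/√188 = 1.8962
z-statistic: z = (x̄ - μ₀)/SE = (259.00 - 249)/1.8962 = 5.2737
Critical value: ±2.576
p-value < 0.0001
Decision: reject H₀

Answer: z = 5.2737, reject H₀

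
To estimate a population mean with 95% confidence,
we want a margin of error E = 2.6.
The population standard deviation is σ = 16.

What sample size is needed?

Answer: n = 146

Derivation:
z_0.025 = 1.960
n = (z×σ/E)² = (1.960×16/2.6)²
n = 145.4807
Round up: n = 146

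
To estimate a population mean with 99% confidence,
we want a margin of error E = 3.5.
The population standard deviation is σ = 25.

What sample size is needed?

Answer: n = 339

Derivation:
z_0.005 = 2.576
n = (z×σ/E)² = (2.576×25/3.5)²
n = 338.5600
Round up: n = 339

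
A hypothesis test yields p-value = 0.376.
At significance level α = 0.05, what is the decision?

Answer: fail to reject H₀

Derivation:
Compare p-value to α:
0.376 ≥ 0.05
Decision: fail to reject H₀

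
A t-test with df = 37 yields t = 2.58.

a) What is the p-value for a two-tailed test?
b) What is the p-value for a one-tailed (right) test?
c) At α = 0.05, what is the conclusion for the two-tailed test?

Using t-distribution with df = 37:
a) Two-tailed: p = 2×P(T > 2.58) = 0.0140
b) One-tailed: p = P(T > 2.58) = 0.0070
c) 0.0140 < 0.05, reject H₀

Answer: a) 0.0140, b) 0.0070, c) reject H₀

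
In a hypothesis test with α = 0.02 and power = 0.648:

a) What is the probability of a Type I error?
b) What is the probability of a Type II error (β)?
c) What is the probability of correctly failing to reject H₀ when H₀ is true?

a) Type I error probability = α = 0.02
b) Power = P(reject H₀ | H₁ true) = 1 - β = 0.648, so Type II error probability = β = 1 - Power = 0.352
c) P(fail to reject H₀ | H₀ true) = 1 - α = 0.98

Answer: a) 0.02, b) 0.352, c) 0.98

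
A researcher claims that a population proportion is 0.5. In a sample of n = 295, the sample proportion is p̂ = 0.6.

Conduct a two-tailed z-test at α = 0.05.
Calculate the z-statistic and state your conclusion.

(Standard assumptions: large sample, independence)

H₀: p = 0.5, H₁: p ≠ 0.5
Standard error: SE = √(p₀(1-p₀)/n) = √(0.5×0.5/295) = 0.029111
z-statistic: z = (p̂ - p₀)/SE = (0.6 - 0.5)/0.029111 = 3.4351
Critical value: z_0.025 = ±1.960
p-value = 0.0006
Decision: reject H₀ at α = 0.05

Answer: z = 3.4351, reject H₀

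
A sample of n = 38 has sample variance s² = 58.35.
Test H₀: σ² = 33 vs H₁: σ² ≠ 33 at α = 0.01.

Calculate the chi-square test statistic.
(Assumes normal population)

Answer: χ² = 65.4227, reject H₀

Derivation:
df = n - 1 = 37
χ² = (n-1)s²/σ₀² = 37×58.35/33 = 65.4227
Critical values: χ²_{0.995,37} = 18.586, χ²_{0.005,37} = 62.883
Rejection region: χ² < 18.586 or χ² > 62.883
Decision: reject H₀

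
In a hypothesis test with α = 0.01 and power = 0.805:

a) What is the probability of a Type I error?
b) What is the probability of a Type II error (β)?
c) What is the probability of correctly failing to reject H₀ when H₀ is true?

a) Type I error probability = α = 0.01
b) Power = P(reject H₀ | H₁ true) = 1 - β = 0.805, so Type II error probability = β = 1 - Power = 0.195
c) P(fail to reject H₀ | H₀ true) = 1 - α = 0.99

Answer: a) 0.01, b) 0.195, c) 0.99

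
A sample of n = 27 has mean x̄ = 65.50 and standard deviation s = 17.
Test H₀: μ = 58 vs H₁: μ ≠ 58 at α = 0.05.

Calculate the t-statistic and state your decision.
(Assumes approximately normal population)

Answer: t = 2.2924, reject H₀

Derivation:
df = n - 1 = 26
SE = s/√n = 17/√27 = 3.2717
t = (x̄ - μ₀)/SE = (65.50 - 58)/3.2717 = 2.2924
Critical value: t_{0.025,26} = ±2.056
p-value ≈ 0.0302
Decision: reject H₀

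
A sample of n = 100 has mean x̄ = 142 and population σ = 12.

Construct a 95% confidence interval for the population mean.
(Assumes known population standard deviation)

Confidence level: 95%, α = 0.05
z_0.025 = 1.960
SE = σ/√n = 12/√100 = 1.2000
Margin of error = 1.960 × 1.2000 = 2.3520
CI: x̄ ± margin = 142 ± 2.3520
CI: (139.6480, 144.3520)

Answer: (139.6480, 144.3520)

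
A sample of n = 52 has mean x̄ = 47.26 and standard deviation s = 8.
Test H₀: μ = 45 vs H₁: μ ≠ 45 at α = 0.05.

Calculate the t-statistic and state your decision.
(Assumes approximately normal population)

df = n - 1 = 51
SE = s/√n = 8/√52 = 1.1094
t = (x̄ - μ₀)/SE = (47.26 - 45)/1.1094 = 2.0371
Critical value: t_{0.025,51} = ±2.008
p-value ≈ 0.0468
Decision: reject H₀

Answer: t = 2.0371, reject H₀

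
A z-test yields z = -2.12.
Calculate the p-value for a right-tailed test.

Answer: p-value ≈ 0.9830

Derivation:
For z = -2.12:
p = P(Z > -2.12) = 1 - Φ(-2.12) = 0.9830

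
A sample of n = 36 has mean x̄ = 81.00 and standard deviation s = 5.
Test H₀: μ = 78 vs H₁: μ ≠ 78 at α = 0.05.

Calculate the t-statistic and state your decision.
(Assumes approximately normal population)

Answer: t = 3.6001, reject H₀

Derivation:
df = n - 1 = 35
SE = s/√n = 5/√36 = 0.8333
t = (x̄ - μ₀)/SE = (81.00 - 78)/0.8333 = 3.6001
Critical value: t_{0.025,35} = ±2.030
p-value ≈ 0.0010
Decision: reject H₀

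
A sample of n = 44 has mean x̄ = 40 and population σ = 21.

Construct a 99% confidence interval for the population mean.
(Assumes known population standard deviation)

Answer: (31.8446, 48.1554)

Derivation:
Confidence level: 99%, α = 0.01
z_0.005 = 2.576
SE = σ/√n = 21/√44 = 3.1659
Margin of error = 2.576 × 3.1659 = 8.1554
CI: x̄ ± margin = 40 ± 8.1554
CI: (31.8446, 48.1554)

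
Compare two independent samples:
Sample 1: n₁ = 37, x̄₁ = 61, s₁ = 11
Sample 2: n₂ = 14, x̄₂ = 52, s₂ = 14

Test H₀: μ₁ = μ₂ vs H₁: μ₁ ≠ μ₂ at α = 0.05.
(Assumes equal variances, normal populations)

Answer: t = 2.4164, reject H₀

Derivation:
Pooled variance: s²_p = [36×11² + 13×14²]/(49) = 140.8980
s_p = 11.8700
SE = s_p×√(1/n₁ + 1/n₂) = 11.8700×√(1/37 + 1/14) = 3.7245
t = (x̄₁ - x̄₂)/SE = (61 - 52)/3.7245 = 2.4164
df = 49, t-critical = ±2.010
Decision: reject H₀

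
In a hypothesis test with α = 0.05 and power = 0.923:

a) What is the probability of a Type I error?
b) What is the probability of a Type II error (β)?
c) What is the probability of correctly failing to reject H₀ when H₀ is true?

a) Type I error probability = α = 0.05
b) Power = P(reject H₀ | H₁ true) = 1 - β = 0.923, so Type II error probability = β = 1 - Power = 0.077
c) P(fail to reject H₀ | H₀ true) = 1 - α = 0.95

Answer: a) 0.05, b) 0.077, c) 0.95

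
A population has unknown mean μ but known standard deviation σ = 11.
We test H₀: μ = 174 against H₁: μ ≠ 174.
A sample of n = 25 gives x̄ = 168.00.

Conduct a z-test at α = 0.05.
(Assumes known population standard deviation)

Answer: z = -2.7273, reject H₀

Derivation:
Standard error: SE = σ/√n = 11/√25 = 2.2000
z-statistic: z = (x̄ - μ₀)/SE = (168.00 - 174)/2.2000 = -2.7273
Critical value: ±1.960
p-value = 0.0064
Decision: reject H₀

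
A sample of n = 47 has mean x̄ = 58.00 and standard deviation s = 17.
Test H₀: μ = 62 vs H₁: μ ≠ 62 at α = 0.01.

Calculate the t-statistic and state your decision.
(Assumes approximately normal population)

df = n - 1 = 46
SE = s/√n = 17/√47 = 2.4797
t = (x̄ - μ₀)/SE = (58.00 - 62)/2.4797 = -1.6131
Critical value: t_{0.005,46} = ±2.687
p-value ≈ 0.1136
Decision: fail to reject H₀

Answer: t = -1.6131, fail to reject H₀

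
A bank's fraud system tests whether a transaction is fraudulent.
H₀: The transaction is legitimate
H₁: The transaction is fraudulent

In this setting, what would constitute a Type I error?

A Type I error (probability α) occurs when we reject a true H₀.
A Type II error (probability β) occurs when we fail to reject a false H₀.

Answer: Blocking a legitimate transaction as fraud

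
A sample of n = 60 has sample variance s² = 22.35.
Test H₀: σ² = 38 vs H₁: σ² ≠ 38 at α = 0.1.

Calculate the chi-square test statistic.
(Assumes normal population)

Answer: χ² = 34.7013, reject H₀

Derivation:
df = n - 1 = 59
χ² = (n-1)s²/σ₀² = 59×22.35/38 = 34.7013
Critical values: χ²_{0.95,59} = 42.339, χ²_{0.05,59} = 77.931
Rejection region: χ² < 42.339 or χ² > 77.931
Decision: reject H₀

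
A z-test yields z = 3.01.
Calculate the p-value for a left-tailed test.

Answer: p-value ≈ 0.9987

Derivation:
For z = 3.01:
p = P(Z < 3.01) = Φ(3.01) = 0.9987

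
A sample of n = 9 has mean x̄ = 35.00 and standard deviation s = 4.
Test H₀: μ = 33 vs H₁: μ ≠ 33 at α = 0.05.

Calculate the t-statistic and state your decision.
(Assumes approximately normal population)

Answer: t = 1.5000, fail to reject H₀

Derivation:
df = n - 1 = 8
SE = s/√n = 4/√9 = 1.3333
t = (x̄ - μ₀)/SE = (35.00 - 33)/1.3333 = 1.5000
Critical value: t_{0.025,8} = ±2.306
p-value ≈ 0.1720
Decision: fail to reject H₀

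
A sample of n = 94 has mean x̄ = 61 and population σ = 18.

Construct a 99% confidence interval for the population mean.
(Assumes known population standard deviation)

Confidence level: 99%, α = 0.01
z_0.005 = 2.576
SE = σ/√n = 18/√94 = 1.8566
Margin of error = 2.576 × 1.8566 = 4.7826
CI: x̄ ± margin = 61 ± 4.7826
CI: (56.2174, 65.7826)

Answer: (56.2174, 65.7826)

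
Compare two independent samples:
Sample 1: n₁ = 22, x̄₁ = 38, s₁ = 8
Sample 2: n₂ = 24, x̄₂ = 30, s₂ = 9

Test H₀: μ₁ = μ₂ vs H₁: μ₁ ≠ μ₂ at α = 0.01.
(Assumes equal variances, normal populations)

Answer: t = 3.1747, reject H₀

Derivation:
Pooled variance: s²_p = [21×8² + 23×9²]/(44) = 72.8864
s_p = 8.5374
SE = s_p×√(1/n₁ + 1/n₂) = 8.5374×√(1/22 + 1/24) = 2.5199
t = (x̄₁ - x̄₂)/SE = (38 - 30)/2.5199 = 3.1747
df = 44, t-critical = ±2.692
Decision: reject H₀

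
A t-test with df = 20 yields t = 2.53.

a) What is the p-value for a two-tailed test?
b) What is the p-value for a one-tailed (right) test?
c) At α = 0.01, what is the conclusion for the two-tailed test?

Using t-distribution with df = 20:
a) Two-tailed: p = 2×P(T > 2.53) = 0.0199
b) One-tailed: p = P(T > 2.53) = 0.0100
c) 0.0199 ≥ 0.01, fail to reject H₀

Answer: a) 0.0199, b) 0.0100, c) fail to reject H₀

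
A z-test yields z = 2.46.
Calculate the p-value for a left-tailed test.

For z = 2.46:
p = P(Z < 2.46) = Φ(2.46) = 0.9931

Answer: p-value ≈ 0.9931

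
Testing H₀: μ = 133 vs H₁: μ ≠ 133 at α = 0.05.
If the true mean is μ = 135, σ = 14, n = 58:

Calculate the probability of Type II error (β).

Answer: β ≈ 0.8073

Derivation:
SE = σ/√n = 14/√58 = 1.8383
Critical values: μ₀ ± z_0.025×SE = 133 ± 1.960×1.8383
Acceptance region: (129.3969, 136.6031)
Under H₁ (μ = 135): z_high = (136.6031 - 135)/1.8383 = 0.8721, z_low = (129.3969 - 135)/1.8383 = -3.0480
β = P(not reject | H₁) = Φ(0.8721) - Φ(-3.0480) ≈ 0.8073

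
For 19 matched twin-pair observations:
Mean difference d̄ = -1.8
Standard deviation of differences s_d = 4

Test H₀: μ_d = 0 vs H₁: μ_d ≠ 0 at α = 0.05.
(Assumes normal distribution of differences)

Answer: t = -1.9614, fail to reject H₀

Derivation:
df = n - 1 = 18
SE = s_d/√n = 4/√19 = 0.9177
t = d̄/SE = -1.8/0.9177 = -1.9614
Critical value: t_{0.025,18} = ±2.101
p-value ≈ 0.0655
Decision: fail to reject H₀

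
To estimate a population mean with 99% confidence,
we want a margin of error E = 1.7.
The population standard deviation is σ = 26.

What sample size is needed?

z_0.005 = 2.576
n = (z×σ/E)² = (2.576×26/1.7)²
n = 1552.1746
Round up: n = 1553

Answer: n = 1553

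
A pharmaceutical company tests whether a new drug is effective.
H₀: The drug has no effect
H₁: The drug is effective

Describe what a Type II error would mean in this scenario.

Answer: Failing to detect the drug's effect when it actually works

Derivation:
Type I error: rejecting H₀ when it is actually true (false positive).
Type II error: failing to reject H₀ when H₁ is actually true (false negative).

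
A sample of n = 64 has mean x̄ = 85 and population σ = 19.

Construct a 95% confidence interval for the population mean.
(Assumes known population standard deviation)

Answer: (80.3450, 89.6550)

Derivation:
Confidence level: 95%, α = 0.05
z_0.025 = 1.960
SE = σ/√n = 19/√64 = 2.3750
Margin of error = 1.960 × 2.3750 = 4.6550
CI: x̄ ± margin = 85 ± 4.6550
CI: (80.3450, 89.6550)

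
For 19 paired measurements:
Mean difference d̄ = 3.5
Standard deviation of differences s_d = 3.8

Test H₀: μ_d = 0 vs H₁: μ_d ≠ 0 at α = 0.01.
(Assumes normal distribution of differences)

Answer: t = 4.0147, reject H₀

Derivation:
df = n - 1 = 18
SE = s_d/√n = 3.8/√19 = 0.8718
t = d̄/SE = 3.5/0.8718 = 4.0147
Critical value: t_{0.005,18} = ±2.878
p-value ≈ 0.0008
Decision: reject H₀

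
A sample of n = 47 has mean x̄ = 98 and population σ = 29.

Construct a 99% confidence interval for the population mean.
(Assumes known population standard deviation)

Answer: (87.1033, 108.8967)

Derivation:
Confidence level: 99%, α = 0.01
z_0.005 = 2.576
SE = σ/√n = 29/√47 = 4.2301
Margin of error = 2.576 × 4.2301 = 10.8967
CI: x̄ ± margin = 98 ± 10.8967
CI: (87.1033, 108.8967)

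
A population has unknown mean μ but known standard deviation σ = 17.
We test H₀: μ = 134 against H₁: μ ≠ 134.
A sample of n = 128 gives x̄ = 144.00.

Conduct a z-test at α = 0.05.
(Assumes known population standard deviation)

Standard error: SE = σ/√n = 17/√128 = 1.5026
z-statistic: z = (x̄ - μ₀)/SE = (144.00 - 134)/1.5026 = 6.6551
Critical value: ±1.960
p-value < 0.0001
Decision: reject H₀

Answer: z = 6.6551, reject H₀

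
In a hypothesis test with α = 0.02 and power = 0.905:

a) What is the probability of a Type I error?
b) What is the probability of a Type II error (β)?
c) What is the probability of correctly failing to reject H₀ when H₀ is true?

a) Type I error probability = α = 0.02
b) Power = P(reject H₀ | H₁ true) = 1 - β = 0.905, so Type II error probability = β = 1 - Power = 0.095
c) P(fail to reject H₀ | H₀ true) = 1 - α = 0.98

Answer: a) 0.02, b) 0.095, c) 0.98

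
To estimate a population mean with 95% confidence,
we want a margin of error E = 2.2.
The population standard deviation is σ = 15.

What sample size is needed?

z_0.025 = 1.960
n = (z×σ/E)² = (1.960×15/2.2)²
n = 178.5868
Round up: n = 179

Answer: n = 179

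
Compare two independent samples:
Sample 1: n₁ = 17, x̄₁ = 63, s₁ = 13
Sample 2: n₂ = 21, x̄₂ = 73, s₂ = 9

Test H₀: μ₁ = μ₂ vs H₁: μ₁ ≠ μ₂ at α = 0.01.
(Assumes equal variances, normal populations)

Answer: t = -2.7967, reject H₀

Derivation:
Pooled variance: s²_p = [16×13² + 20×9²]/(36) = 120.1111
s_p = 10.9595
SE = s_p×√(1/n₁ + 1/n₂) = 10.9595×√(1/17 + 1/21) = 3.5756
t = (x̄₁ - x̄₂)/SE = (63 - 73)/3.5756 = -2.7967
df = 36, t-critical = ±2.719
Decision: reject H₀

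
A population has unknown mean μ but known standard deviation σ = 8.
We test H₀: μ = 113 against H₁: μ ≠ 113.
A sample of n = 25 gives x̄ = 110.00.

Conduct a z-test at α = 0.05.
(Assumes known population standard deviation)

Standard error: SE = σ/√n = 8/√25 = 1.6000
z-statistic: z = (x̄ - μ₀)/SE = (110.00 - 113)/1.6000 = -1.8750
Critical value: ±1.960
p-value = 0.0608
Decision: fail to reject H₀

Answer: z = -1.8750, fail to reject H₀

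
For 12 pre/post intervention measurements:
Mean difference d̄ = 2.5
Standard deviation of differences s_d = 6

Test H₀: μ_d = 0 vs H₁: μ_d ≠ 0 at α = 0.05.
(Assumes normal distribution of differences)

df = n - 1 = 11
SE = s_d/√n = 6/√12 = 1.7321
t = d̄/SE = 2.5/1.7321 = 1.4433
Critical value: t_{0.025,11} = ±2.201
p-value ≈ 0.1768
Decision: fail to reject H₀

Answer: t = 1.4433, fail to reject H₀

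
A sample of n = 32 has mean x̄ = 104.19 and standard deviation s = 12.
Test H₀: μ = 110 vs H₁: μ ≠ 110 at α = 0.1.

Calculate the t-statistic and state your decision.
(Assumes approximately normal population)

df = n - 1 = 31
SE = s/√n = 12/√32 = 2.1213
t = (x̄ - μ₀)/SE = (104.19 - 110)/2.1213 = -2.7389
Critical value: t_{0.05,31} = ±1.696
p-value ≈ 0.0101
Decision: reject H₀

Answer: t = -2.7389, reject H₀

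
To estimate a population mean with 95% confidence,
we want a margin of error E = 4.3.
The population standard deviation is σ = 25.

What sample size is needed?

Answer: n = 130

Derivation:
z_0.025 = 1.960
n = (z×σ/E)² = (1.960×25/4.3)²
n = 129.8540
Round up: n = 130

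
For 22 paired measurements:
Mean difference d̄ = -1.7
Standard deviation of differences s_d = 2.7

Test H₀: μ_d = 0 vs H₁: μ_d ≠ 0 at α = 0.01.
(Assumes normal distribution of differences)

Answer: t = -2.9534, reject H₀

Derivation:
df = n - 1 = 21
SE = s_d/√n = 2.7/√22 = 0.5756
t = d̄/SE = -1.7/0.5756 = -2.9534
Critical value: t_{0.005,21} = ±2.831
p-value ≈ 0.0076
Decision: reject H₀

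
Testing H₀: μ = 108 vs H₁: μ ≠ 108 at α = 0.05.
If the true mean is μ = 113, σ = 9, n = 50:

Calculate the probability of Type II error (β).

SE = σ/√n = 9/√50 = 1.2728
Critical values: μ₀ ± z_0.025×SE = 108 ± 1.960×1.2728
Acceptance region: (105.5053, 110.4947)
Under H₁ (μ = 113): z_high = (110.4947 - 113)/1.2728 = -1.9683, z_low = (105.5053 - 113)/1.2728 = -5.8884
β = P(not reject | H₁) = Φ(-1.9683) - Φ(-5.8884) ≈ 0.0245

Answer: β ≈ 0.0245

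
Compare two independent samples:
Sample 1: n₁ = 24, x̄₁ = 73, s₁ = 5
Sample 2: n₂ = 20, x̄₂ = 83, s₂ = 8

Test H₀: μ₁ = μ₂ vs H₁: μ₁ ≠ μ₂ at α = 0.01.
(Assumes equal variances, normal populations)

Pooled variance: s²_p = [23×5² + 19×8²]/(42) = 42.6429
s_p = 6.5302
SE = s_p×√(1/n₁ + 1/n₂) = 6.5302×√(1/24 + 1/20) = 1.9771
t = (x̄₁ - x̄₂)/SE = (73 - 83)/1.9771 = -5.0579
df = 42, t-critical = ±2.698
Decision: reject H₀

Answer: t = -5.0579, reject H₀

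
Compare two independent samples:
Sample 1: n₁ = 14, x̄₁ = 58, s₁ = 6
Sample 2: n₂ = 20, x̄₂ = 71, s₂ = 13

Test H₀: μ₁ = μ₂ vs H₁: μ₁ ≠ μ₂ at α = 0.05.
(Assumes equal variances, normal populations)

Pooled variance: s²_p = [13×6² + 19×13²]/(32) = 114.9688
s_p = 10.7224
SE = s_p×√(1/n₁ + 1/n₂) = 10.7224×√(1/14 + 1/20) = 3.7364
t = (x̄₁ - x̄₂)/SE = (58 - 71)/3.7364 = -3.4793
df = 32, t-critical = ±2.037
Decision: reject H₀

Answer: t = -3.4793, reject H₀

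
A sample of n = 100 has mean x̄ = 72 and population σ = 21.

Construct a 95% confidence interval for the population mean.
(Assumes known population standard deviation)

Confidence level: 95%, α = 0.05
z_0.025 = 1.960
SE = σ/√n = 21/√100 = 2.1000
Margin of error = 1.960 × 2.1000 = 4.1160
CI: x̄ ± margin = 72 ± 4.1160
CI: (67.8840, 76.1160)

Answer: (67.8840, 76.1160)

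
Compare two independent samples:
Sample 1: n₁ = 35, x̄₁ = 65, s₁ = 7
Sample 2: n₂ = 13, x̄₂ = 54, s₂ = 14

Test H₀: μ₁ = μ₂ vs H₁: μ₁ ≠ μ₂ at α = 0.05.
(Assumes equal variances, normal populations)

Answer: t = 3.6237, reject H₀

Derivation:
Pooled variance: s²_p = [34×7² + 12×14²]/(46) = 87.3478
s_p = 9.3460
SE = s_p×√(1/n₁ + 1/n₂) = 9.3460×√(1/35 + 1/13) = 3.0356
t = (x̄₁ - x̄₂)/SE = (65 - 54)/3.0356 = 3.6237
df = 46, t-critical = ±2.013
Decision: reject H₀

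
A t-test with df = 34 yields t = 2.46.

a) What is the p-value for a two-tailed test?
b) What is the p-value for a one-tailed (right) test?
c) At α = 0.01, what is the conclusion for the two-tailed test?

Answer: a) 0.0191, b) 0.0096, c) fail to reject H₀

Derivation:
Using t-distribution with df = 34:
a) Two-tailed: p = 2×P(T > 2.46) = 0.0191
b) One-tailed: p = P(T > 2.46) = 0.0096
c) 0.0191 ≥ 0.01, fail to reject H₀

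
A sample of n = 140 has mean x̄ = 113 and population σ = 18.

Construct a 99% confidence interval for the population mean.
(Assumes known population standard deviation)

Answer: (109.0811, 116.9189)

Derivation:
Confidence level: 99%, α = 0.01
z_0.005 = 2.576
SE = σ/√n = 18/√140 = 1.5213
Margin of error = 2.576 × 1.5213 = 3.9189
CI: x̄ ± margin = 113 ± 3.9189
CI: (109.0811, 116.9189)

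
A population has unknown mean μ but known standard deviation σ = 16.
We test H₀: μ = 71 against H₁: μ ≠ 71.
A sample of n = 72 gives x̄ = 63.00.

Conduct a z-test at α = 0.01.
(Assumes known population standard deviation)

Answer: z = -4.2427, reject H₀

Derivation:
Standard error: SE = σ/√n = 16/√72 = 1.8856
z-statistic: z = (x̄ - μ₀)/SE = (63.00 - 71)/1.8856 = -4.2427
Critical value: ±2.576
p-value < 0.0001
Decision: reject H₀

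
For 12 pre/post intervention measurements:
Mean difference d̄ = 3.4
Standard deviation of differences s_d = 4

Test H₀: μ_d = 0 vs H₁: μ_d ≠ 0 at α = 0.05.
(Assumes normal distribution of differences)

df = n - 1 = 11
SE = s_d/√n = 4/√12 = 1.1547
t = d̄/SE = 3.4/1.1547 = 2.9445
Critical value: t_{0.025,11} = ±2.201
p-value ≈ 0.0133
Decision: reject H₀

Answer: t = 2.9445, reject H₀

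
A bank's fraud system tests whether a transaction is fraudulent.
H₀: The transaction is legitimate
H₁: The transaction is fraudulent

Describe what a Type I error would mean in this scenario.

A Type I error (probability α) occurs when we reject a true H₀.
A Type II error (probability β) occurs when we fail to reject a false H₀.

Answer: Blocking a legitimate transaction as fraud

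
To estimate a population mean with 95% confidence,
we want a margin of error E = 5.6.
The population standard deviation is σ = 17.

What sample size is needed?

z_0.025 = 1.960
n = (z×σ/E)² = (1.960×17/5.6)²
n = 35.4025
Round up: n = 36

Answer: n = 36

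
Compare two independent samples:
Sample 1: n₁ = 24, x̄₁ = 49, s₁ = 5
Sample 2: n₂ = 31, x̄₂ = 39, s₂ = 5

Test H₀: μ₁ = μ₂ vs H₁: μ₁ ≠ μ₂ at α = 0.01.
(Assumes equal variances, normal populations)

Answer: t = 7.3556, reject H₀

Derivation:
Pooled variance: s²_p = [23×5² + 30×5²]/(53) = 25.0000
s_p = 5.0000
SE = s_p×√(1/n₁ + 1/n₂) = 5.0000×√(1/24 + 1/31) = 1.3595
t = (x̄₁ - x̄₂)/SE = (49 - 39)/1.3595 = 7.3556
df = 53, t-critical = ±2.672
Decision: reject H₀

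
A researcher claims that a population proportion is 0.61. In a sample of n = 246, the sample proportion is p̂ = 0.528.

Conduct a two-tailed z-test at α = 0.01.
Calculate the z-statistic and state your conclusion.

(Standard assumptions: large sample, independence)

H₀: p = 0.61, H₁: p ≠ 0.61
Standard error: SE = √(p₀(1-p₀)/n) = √(0.61×0.39/246) = 0.031098
z-statistic: z = (p̂ - p₀)/SE = (0.528 - 0.61)/0.031098 = -2.6368
Critical value: z_0.005 = ±2.576
p-value = 0.0084
Decision: reject H₀ at α = 0.01

Answer: z = -2.6368, reject H₀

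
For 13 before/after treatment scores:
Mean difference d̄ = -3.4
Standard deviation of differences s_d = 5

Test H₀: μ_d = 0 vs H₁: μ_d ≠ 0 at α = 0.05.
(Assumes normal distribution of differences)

Answer: t = -2.4517, reject H₀

Derivation:
df = n - 1 = 12
SE = s_d/√n = 5/√13 = 1.3868
t = d̄/SE = -3.4/1.3868 = -2.4517
Critical value: t_{0.025,12} = ±2.179
p-value ≈ 0.0305
Decision: reject H₀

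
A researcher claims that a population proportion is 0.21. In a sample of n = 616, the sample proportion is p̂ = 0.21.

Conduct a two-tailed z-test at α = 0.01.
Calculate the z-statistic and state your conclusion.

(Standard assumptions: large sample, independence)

H₀: p = 0.21, H₁: p ≠ 0.21
Standard error: SE = √(p₀(1-p₀)/n) = √(0.21×0.79/616) = 0.016411
z-statistic: z = (p̂ - p₀)/SE = (0.21 - 0.21)/0.016411 = 0.0000
Critical value: z_0.005 = ±2.576
p-value = 1.0000
Decision: fail to reject H₀ at α = 0.01

Answer: z = 0.0000, fail to reject H₀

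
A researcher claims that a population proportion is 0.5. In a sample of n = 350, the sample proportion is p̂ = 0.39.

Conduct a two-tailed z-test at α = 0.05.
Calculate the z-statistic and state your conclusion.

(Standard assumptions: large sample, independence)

Answer: z = -4.1158, reject H₀

Derivation:
H₀: p = 0.5, H₁: p ≠ 0.5
Standard error: SE = √(p₀(1-p₀)/n) = √(0.5×0.5/350) = 0.026726
z-statistic: z = (p̂ - p₀)/SE = (0.39 - 0.5)/0.026726 = -4.1158
Critical value: z_0.025 = ±1.960
p-value < 0.0001
Decision: reject H₀ at α = 0.05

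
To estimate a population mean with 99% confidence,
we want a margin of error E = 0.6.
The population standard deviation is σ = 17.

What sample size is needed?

z_0.005 = 2.576
n = (z×σ/E)² = (2.576×17/0.6)²
n = 5327.0535
Round up: n = 5328

Answer: n = 5328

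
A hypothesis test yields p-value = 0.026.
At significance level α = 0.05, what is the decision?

Compare p-value to α:
0.026 < 0.05
Decision: reject H₀

Answer: reject H₀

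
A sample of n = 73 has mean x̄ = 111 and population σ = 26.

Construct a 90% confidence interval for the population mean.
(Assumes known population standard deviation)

Answer: (105.9941, 116.0059)

Derivation:
Confidence level: 90%, α = 0.1
z_0.05 = 1.645
SE = σ/√n = 26/√73 = 3.0431
Margin of error = 1.645 × 3.0431 = 5.0059
CI: x̄ ± margin = 111 ± 5.0059
CI: (105.9941, 116.0059)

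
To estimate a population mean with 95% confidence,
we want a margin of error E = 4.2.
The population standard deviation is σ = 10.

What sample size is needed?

Answer: n = 22

Derivation:
z_0.025 = 1.960
n = (z×σ/E)² = (1.960×10/4.2)²
n = 21.7778
Round up: n = 22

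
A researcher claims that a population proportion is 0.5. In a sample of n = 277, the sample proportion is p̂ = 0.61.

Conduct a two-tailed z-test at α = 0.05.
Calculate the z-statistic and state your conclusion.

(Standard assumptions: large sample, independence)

H₀: p = 0.5, H₁: p ≠ 0.5
Standard error: SE = √(p₀(1-p₀)/n) = √(0.5×0.5/277) = 0.030042
z-statistic: z = (p̂ - p₀)/SE = (0.61 - 0.5)/0.030042 = 3.6615
Critical value: z_0.025 = ±1.960
p-value = 0.0003
Decision: reject H₀ at α = 0.05

Answer: z = 3.6615, reject H₀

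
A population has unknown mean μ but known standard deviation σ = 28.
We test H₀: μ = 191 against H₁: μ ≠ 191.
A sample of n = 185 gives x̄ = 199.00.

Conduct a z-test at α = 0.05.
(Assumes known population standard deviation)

Standard error: SE = σ/√n = 28/√185 = 2.0586
z-statistic: z = (x̄ - μ₀)/SE = (199.00 - 191)/2.0586 = 3.8861
Critical value: ±1.960
p-value = 0.0001
Decision: reject H₀

Answer: z = 3.8861, reject H₀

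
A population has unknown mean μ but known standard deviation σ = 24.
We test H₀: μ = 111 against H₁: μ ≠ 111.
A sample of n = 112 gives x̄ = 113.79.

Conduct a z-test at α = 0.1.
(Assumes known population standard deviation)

Standard error: SE = σ/√n = 24/√112 = 2.2678
z-statistic: z = (x̄ - μ₀)/SE = (113.79 - 111)/2.2678 = 1.2303
Critical value: ±1.645
p-value = 0.2186
Decision: fail to reject H₀

Answer: z = 1.2303, fail to reject H₀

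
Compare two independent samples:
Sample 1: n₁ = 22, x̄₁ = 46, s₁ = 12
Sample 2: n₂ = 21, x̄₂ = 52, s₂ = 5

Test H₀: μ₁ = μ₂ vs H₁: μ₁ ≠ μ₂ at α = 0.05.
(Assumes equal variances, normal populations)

Pooled variance: s²_p = [21×12² + 20×5²]/(41) = 85.9512
s_p = 9.2710
SE = s_p×√(1/n₁ + 1/n₂) = 9.2710×√(1/22 + 1/21) = 2.8284
t = (x̄₁ - x̄₂)/SE = (46 - 52)/2.8284 = -2.1213
df = 41, t-critical = ±2.020
Decision: reject H₀

Answer: t = -2.1213, reject H₀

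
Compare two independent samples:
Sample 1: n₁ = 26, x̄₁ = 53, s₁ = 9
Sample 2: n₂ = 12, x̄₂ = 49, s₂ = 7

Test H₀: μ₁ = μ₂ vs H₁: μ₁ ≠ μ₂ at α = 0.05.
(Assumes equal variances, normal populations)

Answer: t = 1.3581, fail to reject H₀

Derivation:
Pooled variance: s²_p = [25×9² + 11×7²]/(36) = 71.2222
s_p = 8.4393
SE = s_p×√(1/n₁ + 1/n₂) = 8.4393×√(1/26 + 1/12) = 2.9452
t = (x̄₁ - x̄₂)/SE = (53 - 49)/2.9452 = 1.3581
df = 36, t-critical = ±2.028
Decision: fail to reject H₀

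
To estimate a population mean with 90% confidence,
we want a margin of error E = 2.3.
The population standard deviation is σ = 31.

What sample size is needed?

Answer: n = 492

Derivation:
z_0.05 = 1.645
n = (z×σ/E)² = (1.645×31/2.3)²
n = 491.5860
Round up: n = 492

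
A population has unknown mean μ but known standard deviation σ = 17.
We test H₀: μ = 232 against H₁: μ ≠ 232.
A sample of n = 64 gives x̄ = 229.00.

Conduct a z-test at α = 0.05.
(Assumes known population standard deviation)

Answer: z = -1.4118, fail to reject H₀

Derivation:
Standard error: SE = σ/√n = 17/√64 = 2.1250
z-statistic: z = (x̄ - μ₀)/SE = (229.00 - 232)/2.1250 = -1.4118
Critical value: ±1.960
p-value = 0.1580
Decision: fail to reject H₀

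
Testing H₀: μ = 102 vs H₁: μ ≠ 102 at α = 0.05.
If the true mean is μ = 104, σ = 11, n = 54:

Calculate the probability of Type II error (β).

SE = σ/√n = 11/√54 = 1.4969
Critical values: μ₀ ± z_0.025×SE = 102 ± 1.960×1.4969
Acceptance region: (99.0661, 104.9339)
Under H₁ (μ = 104): z_high = (104.9339 - 104)/1.4969 = 0.6239, z_low = (99.0661 - 104)/1.4969 = -3.2961
β = P(not reject | H₁) = Φ(0.6239) - Φ(-3.2961) ≈ 0.7332

Answer: β ≈ 0.7332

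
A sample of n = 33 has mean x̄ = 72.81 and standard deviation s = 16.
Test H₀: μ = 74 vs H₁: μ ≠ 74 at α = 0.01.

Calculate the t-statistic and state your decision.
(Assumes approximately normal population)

Answer: t = -0.4273, fail to reject H₀

Derivation:
df = n - 1 = 32
SE = s/√n = 16/√33 = 2.7852
t = (x̄ - μ₀)/SE = (72.81 - 74)/2.7852 = -0.4273
Critical value: t_{0.005,32} = ±2.738
p-value ≈ 0.6720
Decision: fail to reject H₀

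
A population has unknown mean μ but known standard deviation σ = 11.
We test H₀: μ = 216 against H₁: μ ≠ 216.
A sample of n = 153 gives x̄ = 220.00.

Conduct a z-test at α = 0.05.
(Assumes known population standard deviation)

Standard error: SE = σ/√n = 11/√153 = 0.8893
z-statistic: z = (x̄ - μ₀)/SE = (220.00 - 216)/0.8893 = 4.4979
Critical value: ±1.960
p-value < 0.0001
Decision: reject H₀

Answer: z = 4.4979, reject H₀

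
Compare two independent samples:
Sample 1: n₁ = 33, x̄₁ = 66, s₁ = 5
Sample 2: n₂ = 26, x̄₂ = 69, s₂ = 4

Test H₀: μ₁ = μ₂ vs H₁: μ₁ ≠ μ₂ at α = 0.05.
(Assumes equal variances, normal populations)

Answer: t = -2.4934, reject H₀

Derivation:
Pooled variance: s²_p = [32×5² + 25×4²]/(57) = 21.0526
s_p = 4.5883
SE = s_p×√(1/n₁ + 1/n₂) = 4.5883×√(1/33 + 1/26) = 1.2032
t = (x̄₁ - x̄₂)/SE = (66 - 69)/1.2032 = -2.4934
df = 57, t-critical = ±2.002
Decision: reject H₀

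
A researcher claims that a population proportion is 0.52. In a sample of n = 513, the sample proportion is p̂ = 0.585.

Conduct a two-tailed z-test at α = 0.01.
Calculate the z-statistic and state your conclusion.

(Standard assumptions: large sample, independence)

Answer: z = 2.9468, reject H₀

Derivation:
H₀: p = 0.52, H₁: p ≠ 0.52
Standard error: SE = √(p₀(1-p₀)/n) = √(0.52×0.48/513) = 0.022058
z-statistic: z = (p̂ - p₀)/SE = (0.585 - 0.52)/0.022058 = 2.9468
Critical value: z_0.005 = ±2.576
p-value = 0.0032
Decision: reject H₀ at α = 0.01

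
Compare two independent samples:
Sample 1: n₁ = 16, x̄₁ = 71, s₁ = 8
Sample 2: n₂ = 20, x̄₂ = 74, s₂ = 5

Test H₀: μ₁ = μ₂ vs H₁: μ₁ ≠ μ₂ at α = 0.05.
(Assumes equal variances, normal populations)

Answer: t = -1.3768, fail to reject H₀

Derivation:
Pooled variance: s²_p = [15×8² + 19×5²]/(34) = 42.2059
s_p = 6.4966
SE = s_p×√(1/n₁ + 1/n₂) = 6.4966×√(1/16 + 1/20) = 2.1790
t = (x̄₁ - x̄₂)/SE = (71 - 74)/2.1790 = -1.3768
df = 34, t-critical = ±2.032
Decision: fail to reject H₀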